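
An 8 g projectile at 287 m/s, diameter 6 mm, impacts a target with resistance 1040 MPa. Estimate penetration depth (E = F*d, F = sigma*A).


A = pi*(d/2)^2 = pi*(6/2)^2 = 28.2743 mm^2
E = 0.5*m*v^2 = 0.5*0.008*287^2 = 329.476 J
depth = E/(sigma*A) = 329.476 J / (1040 MPa * 28.2743 mm^2) = 329.476/(1040 * 28.2743) m = 0.0112046 m ≈ 11.2 mm

11.2 mm


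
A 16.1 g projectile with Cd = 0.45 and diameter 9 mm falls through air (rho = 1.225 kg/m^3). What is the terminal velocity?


A = pi*(d/2)^2 = pi*(9/2000)^2 = 6.36173e-05 m^2
vt = sqrt(2mg/(Cd*rho*A)) = sqrt(2*0.0161*9.81/(0.45 * 1.225 * 6.36173e-05)) = 94.91 m/s

94.91 m/s


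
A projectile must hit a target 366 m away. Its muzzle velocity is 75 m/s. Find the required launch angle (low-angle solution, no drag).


sin(2*theta) = R*g/v0^2 = 366*9.81/75^2 = 0.638304, theta = arcsin(0.638304)/2 = 19.83°

19.83 degrees


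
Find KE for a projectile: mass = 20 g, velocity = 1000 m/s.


E = 0.5*m*v^2 = 0.5*0.02*1000^2 = 10000 J

10000 J


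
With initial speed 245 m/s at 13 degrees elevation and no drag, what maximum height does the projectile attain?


H = (v0*sin(theta))^2 / (2g) = (245*sin(13°))^2 / (2*9.81) = 154.8 m

154.8 m


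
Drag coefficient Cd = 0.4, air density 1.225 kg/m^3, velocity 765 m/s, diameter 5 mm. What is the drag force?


A = pi*(d/2)^2 = pi*(5/2000)^2 = 1.96350e-05 m^2
Fd = 0.5*Cd*rho*A*v^2 = 0.5*0.4*1.225*1.96350e-05*765^2 = 2.815 N

2.815 N


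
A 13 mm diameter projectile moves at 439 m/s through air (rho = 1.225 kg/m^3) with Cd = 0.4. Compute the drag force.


A = pi*(d/2)^2 = pi*(13/2000)^2 = 1.32732e-04 m^2
Fd = 0.5*Cd*rho*A*v^2 = 0.5*0.4*1.225*1.32732e-04*439^2 = 6.267 N

6.267 N


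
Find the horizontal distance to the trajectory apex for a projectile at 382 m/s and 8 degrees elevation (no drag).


R = v0^2*sin(2*theta)/g = 382^2*sin(2*8°)/9.81 = 4100.11 m
apex_dist = R/2 = 4100.11/2 = 2050 m

2050 m


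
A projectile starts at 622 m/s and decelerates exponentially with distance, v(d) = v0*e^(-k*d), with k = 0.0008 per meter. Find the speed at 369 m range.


v = v0*exp(-k*d) = 622*exp(-0.0008*369) = 463 m/s

463 m/s


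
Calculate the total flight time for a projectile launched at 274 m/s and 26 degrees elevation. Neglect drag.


T = 2*v0*sin(theta)/g = 2*274*sin(26°)/9.81 = 24.49 s

24.49 s


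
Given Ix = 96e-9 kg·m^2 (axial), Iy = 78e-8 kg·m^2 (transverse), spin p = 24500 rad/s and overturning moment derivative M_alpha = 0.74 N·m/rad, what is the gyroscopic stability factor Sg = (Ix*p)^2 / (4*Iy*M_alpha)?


Sg = Ix^2 * p^2 / (4 * Iy * M_alpha) = (96e-9)^2 * 24500^2 / (4 * 78e-8 * 0.74) = 2.396

2.396


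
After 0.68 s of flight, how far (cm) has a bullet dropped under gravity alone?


drop = 0.5*g*t^2 = 0.5*9.81*0.68^2 = 2.26807 m ≈ 226.8 cm

226.8 cm


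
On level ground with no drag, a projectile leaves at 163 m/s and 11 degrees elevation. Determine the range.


R = v0^2 * sin(2*theta) / g = 163^2 * sin(2*11°) / 9.81 = 1015 m

1015 m


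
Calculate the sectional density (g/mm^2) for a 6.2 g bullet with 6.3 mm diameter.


SD = m/d^2 = 6.2/6.3^2 = 0.1562 g/mm^2

0.1562 g/mm^2


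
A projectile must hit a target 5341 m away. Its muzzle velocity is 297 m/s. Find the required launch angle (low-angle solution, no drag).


sin(2*theta) = R*g/v0^2 = 5341*9.81/297^2 = 0.593989, theta = arcsin(0.593989)/2 = 18.22°

18.22 degrees


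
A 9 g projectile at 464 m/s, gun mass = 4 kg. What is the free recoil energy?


v_r = m_p*v_p/m_gun = 0.009*464/4 = 1.044 m/s, E_r = 0.5*m_gun*v_r^2 = 0.5*4*1.044^2 = 2.18 J

2.18 J


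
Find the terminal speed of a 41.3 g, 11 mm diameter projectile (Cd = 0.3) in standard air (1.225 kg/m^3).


A = pi*(d/2)^2 = pi*(11/2000)^2 = 9.50332e-05 m^2
vt = sqrt(2mg/(Cd*rho*A)) = sqrt(2*0.0413*9.81/(0.3 * 1.225 * 9.50332e-05)) = 152.3 m/s

152.3 m/s


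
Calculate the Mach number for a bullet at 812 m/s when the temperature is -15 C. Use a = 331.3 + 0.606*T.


a = 331.3 + 0.606*(-15) = 322.21 m/s
M = v/a = 812/322.21 = 2.52

2.52


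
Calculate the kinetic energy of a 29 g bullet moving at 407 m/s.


E = 0.5*m*v^2 = 0.5*0.029*407^2 = 2402 J

2402 J


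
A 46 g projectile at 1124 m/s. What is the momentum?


p = m*v = 0.046*1124 = 51.7 kg·m/s

51.7 kg·m/s


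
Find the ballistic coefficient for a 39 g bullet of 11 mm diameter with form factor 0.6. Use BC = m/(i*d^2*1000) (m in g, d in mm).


BC = m/(i*d^2*1000) = 39/(0.6 * 11^2 * 1000) = 0.0005372

0.0005372


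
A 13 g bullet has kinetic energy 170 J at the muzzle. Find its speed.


v = sqrt(2*E/m) = sqrt(2*170/0.013) = 161.7 m/s

161.7 m/s


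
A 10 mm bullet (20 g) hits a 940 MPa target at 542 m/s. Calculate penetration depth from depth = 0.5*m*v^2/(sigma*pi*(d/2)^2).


A = pi*(d/2)^2 = pi*(10/2)^2 = 78.5398 mm^2
E = 0.5*m*v^2 = 0.5*0.02*542^2 = 2937.64 J
depth = E/(sigma*A) = 2937.64 J / (940 MPa * 78.5398 mm^2) = 2937.64/(940 * 78.5398) m = 0.0397906 m ≈ 39.79 mm

39.79 mm


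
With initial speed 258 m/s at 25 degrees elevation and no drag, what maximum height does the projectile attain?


H = (v0*sin(theta))^2 / (2g) = (258*sin(25°))^2 / (2*9.81) = 606 m

606 m


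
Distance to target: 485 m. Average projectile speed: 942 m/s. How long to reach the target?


t = d/v = 485/942 = 0.5149 s

0.5149 s


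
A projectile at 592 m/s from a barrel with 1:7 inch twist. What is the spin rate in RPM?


twist_m = 7*0.0254 = 0.1778 m
spin = v/twist = 592/0.1778 = 3329.584 rev/s
RPM = spin*60 = 3329.584*60 ≈ 199775 RPM

199775 RPM


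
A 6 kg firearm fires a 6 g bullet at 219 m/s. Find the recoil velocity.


v_recoil = m_p * v_p / m_gun = 0.006 * 219 / 6 = 0.219 m/s

0.219 m/s


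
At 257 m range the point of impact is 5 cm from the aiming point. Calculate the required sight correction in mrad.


1 mrad subtends 1 cm per 10 m of range, so adj = error_cm / (dist_m / 10) = 5 / (257/10) = 0.1946 mrad

0.1946 mrad


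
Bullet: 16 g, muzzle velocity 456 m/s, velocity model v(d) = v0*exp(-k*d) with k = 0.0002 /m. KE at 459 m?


v = v0*exp(-k*d) = 456*exp(-0.0002*459) = 416.003 m/s
E = 0.5*m*v^2 = 0.5*0.016*416.003^2 = 1384 J

1384 J


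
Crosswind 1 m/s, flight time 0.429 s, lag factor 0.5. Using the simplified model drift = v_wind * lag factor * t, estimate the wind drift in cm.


drift = v_wind * lag * t = 1 * 0.5 * 0.429 = 0.2145 m ≈ 21.45 cm

21.45 cm


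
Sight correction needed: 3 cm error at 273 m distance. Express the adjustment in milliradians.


1 mrad subtends 1 cm per 10 m of range, so adj = error_cm / (dist_m / 10) = 3 / (273/10) = 0.1099 mrad

0.1099 mrad


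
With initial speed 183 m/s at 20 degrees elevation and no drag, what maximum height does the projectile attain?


H = (v0*sin(theta))^2 / (2g) = (183*sin(20°))^2 / (2*9.81) = 199.7 m

199.7 m


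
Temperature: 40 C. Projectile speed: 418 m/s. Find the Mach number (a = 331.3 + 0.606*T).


a = 331.3 + 0.606*(40) = 355.54 m/s
M = v/a = 418/355.54 = 1.176

1.176


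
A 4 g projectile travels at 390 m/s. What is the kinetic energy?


E = 0.5*m*v^2 = 0.5*0.004*390^2 = 304.2 J

304.2 J


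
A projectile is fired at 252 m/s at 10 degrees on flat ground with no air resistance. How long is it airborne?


T = 2*v0*sin(theta)/g = 2*252*sin(10°)/9.81 = 8.921 s

8.921 s


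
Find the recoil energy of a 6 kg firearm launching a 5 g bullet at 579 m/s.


v_r = m_p*v_p/m_gun = 0.005*579/6 = 0.4825 m/s, E_r = 0.5*m_gun*v_r^2 = 0.5*6*0.4825^2 = 0.6984 J

0.6984 J


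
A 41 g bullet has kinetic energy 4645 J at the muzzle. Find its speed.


v = sqrt(2*E/m) = sqrt(2*4645/0.041) = 476 m/s

476 m/s


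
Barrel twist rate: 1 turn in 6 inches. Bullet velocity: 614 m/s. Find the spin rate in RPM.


twist_m = 6*0.0254 = 0.1524 m
spin = v/twist = 614/0.1524 = 4028.871 rev/s
RPM = spin*60 = 4028.871*60 ≈ 241732 RPM

241732 RPM


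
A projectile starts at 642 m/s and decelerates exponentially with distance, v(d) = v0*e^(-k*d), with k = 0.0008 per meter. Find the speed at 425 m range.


v = v0*exp(-k*d) = 642*exp(-0.0008*425) = 457 m/s

457 m/s


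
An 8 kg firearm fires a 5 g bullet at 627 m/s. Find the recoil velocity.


v_recoil = m_p * v_p / m_gun = 0.005 * 627 / 8 = 0.3919 m/s

0.3919 m/s


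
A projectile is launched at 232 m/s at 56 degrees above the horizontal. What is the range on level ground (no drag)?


R = v0^2 * sin(2*theta) / g = 232^2 * sin(2*56°) / 9.81 = 5087 m

5087 m


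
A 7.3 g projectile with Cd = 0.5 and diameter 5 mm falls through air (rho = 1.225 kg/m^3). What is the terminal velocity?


A = pi*(d/2)^2 = pi*(5/2000)^2 = 1.96350e-05 m^2
vt = sqrt(2mg/(Cd*rho*A)) = sqrt(2*0.0073*9.81/(0.5 * 1.225 * 1.96350e-05)) = 109.1 m/s

109.1 m/s


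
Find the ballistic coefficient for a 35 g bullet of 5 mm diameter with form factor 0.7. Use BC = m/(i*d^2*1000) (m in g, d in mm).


BC = m/(i*d^2*1000) = 35/(0.7 * 5^2 * 1000) = 0.002

0.002


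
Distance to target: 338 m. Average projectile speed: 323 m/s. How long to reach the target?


t = d/v = 338/323 = 1.046 s

1.046 s


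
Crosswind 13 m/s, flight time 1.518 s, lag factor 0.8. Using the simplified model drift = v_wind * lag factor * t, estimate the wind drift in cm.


drift = v_wind * lag * t = 13 * 0.8 * 1.518 = 15.7872 m ≈ 1579 cm

1579 cm


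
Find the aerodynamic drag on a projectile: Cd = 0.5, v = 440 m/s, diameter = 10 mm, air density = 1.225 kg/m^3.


A = pi*(d/2)^2 = pi*(10/2000)^2 = 7.85398e-05 m^2
Fd = 0.5*Cd*rho*A*v^2 = 0.5*0.5*1.225*7.85398e-05*440^2 = 4.657 N

4.657 N


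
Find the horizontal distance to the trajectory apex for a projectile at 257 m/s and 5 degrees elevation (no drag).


R = v0^2*sin(2*theta)/g = 257^2*sin(2*5°)/9.81 = 1169.14 m
apex_dist = R/2 = 1169.14/2 = 584.6 m

584.6 m


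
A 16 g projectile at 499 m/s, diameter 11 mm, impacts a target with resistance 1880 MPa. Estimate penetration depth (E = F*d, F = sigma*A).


A = pi*(d/2)^2 = pi*(11/2)^2 = 95.0332 mm^2
E = 0.5*m*v^2 = 0.5*0.016*499^2 = 1992.01 J
depth = E/(sigma*A) = 1992.01 J / (1880 MPa * 95.0332 mm^2) = 1992.01/(1880 * 95.0332) m = 0.0111496 m ≈ 11.15 mm

11.15 mm


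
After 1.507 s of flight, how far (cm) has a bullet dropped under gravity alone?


drop = 0.5*g*t^2 = 0.5*9.81*1.507^2 = 11.1395 m ≈ 1114 cm

1114 cm


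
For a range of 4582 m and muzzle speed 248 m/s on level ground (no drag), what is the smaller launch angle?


sin(2*theta) = R*g/v0^2 = 4582*9.81/248^2 = 0.730837, theta = arcsin(0.730837)/2 = 23.48°

23.48 degrees


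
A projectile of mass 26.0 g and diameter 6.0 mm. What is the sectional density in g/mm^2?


SD = m/d^2 = 26.0/6.0^2 = 0.7222 g/mm^2

0.7222 g/mm^2


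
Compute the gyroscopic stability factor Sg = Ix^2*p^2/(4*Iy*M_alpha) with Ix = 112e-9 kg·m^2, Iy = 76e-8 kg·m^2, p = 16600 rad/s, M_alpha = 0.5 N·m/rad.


Sg = Ix^2 * p^2 / (4 * Iy * M_alpha) = (112e-9)^2 * 16600^2 / (4 * 76e-8 * 0.5) = 2.274

2.274


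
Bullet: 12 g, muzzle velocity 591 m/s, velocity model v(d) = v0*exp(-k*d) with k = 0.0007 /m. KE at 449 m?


v = v0*exp(-k*d) = 591*exp(-0.0007*449) = 431.607 m/s
E = 0.5*m*v^2 = 0.5*0.012*431.607^2 = 1118 J

1118 J


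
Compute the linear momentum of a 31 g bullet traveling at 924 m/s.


p = m*v = 0.031*924 = 28.64 kg·m/s

28.64 kg·m/s


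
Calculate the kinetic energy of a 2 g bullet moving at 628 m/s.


E = 0.5*m*v^2 = 0.5*0.002*628^2 = 394.4 J

394.4 J


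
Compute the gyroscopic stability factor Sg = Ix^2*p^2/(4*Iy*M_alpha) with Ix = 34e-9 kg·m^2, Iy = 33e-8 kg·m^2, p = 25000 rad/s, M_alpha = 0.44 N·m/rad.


Sg = Ix^2 * p^2 / (4 * Iy * M_alpha) = (34e-9)^2 * 25000^2 / (4 * 33e-8 * 0.44) = 1.244

1.244


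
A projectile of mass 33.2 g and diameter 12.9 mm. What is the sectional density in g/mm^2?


SD = m/d^2 = 33.2/12.9^2 = 0.1995 g/mm^2

0.1995 g/mm^2


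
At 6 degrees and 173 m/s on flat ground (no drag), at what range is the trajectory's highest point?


R = v0^2*sin(2*theta)/g = 173^2*sin(2*6°)/9.81 = 634.311 m
apex_dist = R/2 = 634.311/2 = 317.2 m

317.2 m


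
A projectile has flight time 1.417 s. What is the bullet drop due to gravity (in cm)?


drop = 0.5*g*t^2 = 0.5*9.81*1.417^2 = 9.8487 m ≈ 984.9 cm

984.9 cm


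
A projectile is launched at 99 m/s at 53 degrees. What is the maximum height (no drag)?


H = (v0*sin(theta))^2 / (2g) = (99*sin(53°))^2 / (2*9.81) = 318.6 m

318.6 m


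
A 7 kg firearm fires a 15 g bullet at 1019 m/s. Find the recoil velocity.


v_recoil = m_p * v_p / m_gun = 0.015 * 1019 / 7 = 2.184 m/s

2.184 m/s


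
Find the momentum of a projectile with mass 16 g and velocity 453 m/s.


p = m*v = 0.016*453 = 7.248 kg·m/s

7.248 kg·m/s


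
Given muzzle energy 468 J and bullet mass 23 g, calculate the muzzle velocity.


v = sqrt(2*E/m) = sqrt(2*468/0.023) = 201.7 m/s

201.7 m/s


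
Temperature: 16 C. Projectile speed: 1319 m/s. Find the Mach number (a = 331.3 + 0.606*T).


a = 331.3 + 0.606*(16) = 340.996 m/s
M = v/a = 1319/340.996 = 3.868

3.868


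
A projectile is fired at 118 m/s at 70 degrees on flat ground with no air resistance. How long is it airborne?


T = 2*v0*sin(theta)/g = 2*118*sin(70°)/9.81 = 22.61 s

22.61 s


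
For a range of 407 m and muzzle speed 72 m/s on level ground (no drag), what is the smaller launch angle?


sin(2*theta) = R*g/v0^2 = 407*9.81/72^2 = 0.770191, theta = arcsin(0.770191)/2 = 25.19°

25.19 degrees


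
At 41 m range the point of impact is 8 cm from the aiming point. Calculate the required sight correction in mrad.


1 mrad subtends 1 cm per 10 m of range, so adj = error_cm / (dist_m / 10) = 8 / (41/10) = 1.951 mrad

1.951 mrad


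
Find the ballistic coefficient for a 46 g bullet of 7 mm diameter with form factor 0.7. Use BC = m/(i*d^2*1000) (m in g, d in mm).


BC = m/(i*d^2*1000) = 46/(0.7 * 7^2 * 1000) = 0.001341

0.001341


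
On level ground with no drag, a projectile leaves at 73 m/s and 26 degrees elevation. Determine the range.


R = v0^2 * sin(2*theta) / g = 73^2 * sin(2*26°) / 9.81 = 428.1 m

428.1 m


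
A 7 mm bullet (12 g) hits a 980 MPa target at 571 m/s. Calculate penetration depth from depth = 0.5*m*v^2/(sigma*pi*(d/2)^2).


A = pi*(d/2)^2 = pi*(7/2)^2 = 38.4845 mm^2
E = 0.5*m*v^2 = 0.5*0.012*571^2 = 1956.25 J
depth = E/(sigma*A) = 1956.25 J / (980 MPa * 38.4845 mm^2) = 1956.25/(980 * 38.4845) m = 0.0518694 m ≈ 51.87 mm

51.87 mm


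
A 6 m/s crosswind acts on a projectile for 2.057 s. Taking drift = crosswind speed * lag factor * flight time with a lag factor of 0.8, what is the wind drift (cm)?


drift = v_wind * lag * t = 6 * 0.8 * 2.057 = 9.8736 m ≈ 987.4 cm

987.4 cm


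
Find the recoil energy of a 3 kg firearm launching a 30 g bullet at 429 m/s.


v_r = m_p*v_p/m_gun = 0.03*429/3 = 4.29 m/s, E_r = 0.5*m_gun*v_r^2 = 0.5*3*4.29^2 = 27.61 J

27.61 J


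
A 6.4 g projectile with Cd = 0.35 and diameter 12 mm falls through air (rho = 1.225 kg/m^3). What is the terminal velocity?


A = pi*(d/2)^2 = pi*(12/2000)^2 = 1.13097e-04 m^2
vt = sqrt(2mg/(Cd*rho*A)) = sqrt(2*0.0064*9.81/(0.35 * 1.225 * 1.13097e-04)) = 50.89 m/s

50.89 m/s


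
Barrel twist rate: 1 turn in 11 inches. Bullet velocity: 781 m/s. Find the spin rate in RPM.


twist_m = 11*0.0254 = 0.2794 m
spin = v/twist = 781/0.2794 = 2795.276 rev/s
RPM = spin*60 = 2795.276*60 ≈ 167717 RPM

167717 RPM


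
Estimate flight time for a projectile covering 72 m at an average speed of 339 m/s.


t = d/v = 72/339 = 0.2124 s

0.2124 s


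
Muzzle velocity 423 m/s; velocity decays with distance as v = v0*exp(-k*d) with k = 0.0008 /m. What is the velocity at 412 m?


v = v0*exp(-k*d) = 423*exp(-0.0008*412) = 304.2 m/s

304.2 m/s


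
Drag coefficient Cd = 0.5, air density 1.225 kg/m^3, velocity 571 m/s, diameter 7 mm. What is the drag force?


A = pi*(d/2)^2 = pi*(7/2000)^2 = 3.84845e-05 m^2
Fd = 0.5*Cd*rho*A*v^2 = 0.5*0.5*1.225*3.84845e-05*571^2 = 3.843 N

3.843 N


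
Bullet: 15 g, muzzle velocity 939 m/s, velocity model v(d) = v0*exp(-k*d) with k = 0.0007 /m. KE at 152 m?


v = v0*exp(-k*d) = 939*exp(-0.0007*152) = 844.222 m/s
E = 0.5*m*v^2 = 0.5*0.015*844.222^2 = 5345 J

5345 J


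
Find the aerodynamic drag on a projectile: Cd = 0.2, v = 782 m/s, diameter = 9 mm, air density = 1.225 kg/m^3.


A = pi*(d/2)^2 = pi*(9/2000)^2 = 6.36173e-05 m^2
Fd = 0.5*Cd*rho*A*v^2 = 0.5*0.2*1.225*6.36173e-05*782^2 = 4.766 N

4.766 N


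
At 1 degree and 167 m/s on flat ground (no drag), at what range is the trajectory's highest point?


R = v0^2*sin(2*theta)/g = 167^2*sin(2*1°)/9.81 = 99.2163 m
apex_dist = R/2 = 99.2163/2 = 49.61 m

49.61 m


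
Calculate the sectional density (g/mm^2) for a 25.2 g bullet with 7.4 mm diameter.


SD = m/d^2 = 25.2/7.4^2 = 0.4602 g/mm^2

0.4602 g/mm^2


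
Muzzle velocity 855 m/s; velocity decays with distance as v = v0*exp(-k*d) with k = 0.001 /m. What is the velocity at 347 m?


v = v0*exp(-k*d) = 855*exp(-0.001*347) = 604.3 m/s

604.3 m/s


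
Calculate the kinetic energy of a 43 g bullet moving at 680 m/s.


E = 0.5*m*v^2 = 0.5*0.043*680^2 = 9942 J

9942 J


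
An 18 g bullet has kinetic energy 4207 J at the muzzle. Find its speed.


v = sqrt(2*E/m) = sqrt(2*4207/0.018) = 683.7 m/s

683.7 m/s


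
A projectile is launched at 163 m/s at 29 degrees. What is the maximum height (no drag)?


H = (v0*sin(theta))^2 / (2g) = (163*sin(29°))^2 / (2*9.81) = 318.3 m

318.3 m


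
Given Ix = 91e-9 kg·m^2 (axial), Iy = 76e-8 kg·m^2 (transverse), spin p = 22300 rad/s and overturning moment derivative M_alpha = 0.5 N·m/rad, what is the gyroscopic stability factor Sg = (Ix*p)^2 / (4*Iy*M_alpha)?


Sg = Ix^2 * p^2 / (4 * Iy * M_alpha) = (91e-9)^2 * 22300^2 / (4 * 76e-8 * 0.5) = 2.709

2.709


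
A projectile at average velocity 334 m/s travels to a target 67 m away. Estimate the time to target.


t = d/v = 67/334 = 0.2006 s

0.2006 s


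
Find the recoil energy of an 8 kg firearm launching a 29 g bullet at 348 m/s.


v_r = m_p*v_p/m_gun = 0.029*348/8 = 1.2615 m/s, E_r = 0.5*m_gun*v_r^2 = 0.5*8*1.2615^2 = 6.366 J

6.366 J


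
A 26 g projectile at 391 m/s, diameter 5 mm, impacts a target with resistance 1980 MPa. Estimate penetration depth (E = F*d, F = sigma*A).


A = pi*(d/2)^2 = pi*(5/2)^2 = 19.635 mm^2
E = 0.5*m*v^2 = 0.5*0.026*391^2 = 1987.45 J
depth = E/(sigma*A) = 1987.45 J / (1980 MPa * 19.635 mm^2) = 1987.45/(1980 * 19.635) m = 0.0511213 m ≈ 51.12 mm

51.12 mm


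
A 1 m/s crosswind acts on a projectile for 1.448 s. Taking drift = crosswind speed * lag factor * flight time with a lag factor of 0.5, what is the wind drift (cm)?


drift = v_wind * lag * t = 1 * 0.5 * 1.448 = 0.724 m ≈ 72.4 cm

72.4 cm


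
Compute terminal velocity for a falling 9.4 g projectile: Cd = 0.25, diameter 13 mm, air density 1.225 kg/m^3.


A = pi*(d/2)^2 = pi*(13/2000)^2 = 1.32732e-04 m^2
vt = sqrt(2mg/(Cd*rho*A)) = sqrt(2*0.0094*9.81/(0.25 * 1.225 * 1.32732e-04)) = 67.36 m/s

67.36 m/s


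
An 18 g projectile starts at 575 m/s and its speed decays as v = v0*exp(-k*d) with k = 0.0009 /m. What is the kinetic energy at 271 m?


v = v0*exp(-k*d) = 575*exp(-0.0009*271) = 450.55 m/s
E = 0.5*m*v^2 = 0.5*0.018*450.55^2 = 1827 J

1827 J


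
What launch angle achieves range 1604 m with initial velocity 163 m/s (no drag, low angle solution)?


sin(2*theta) = R*g/v0^2 = 1604*9.81/163^2 = 0.592241, theta = arcsin(0.592241)/2 = 18.16°

18.16 degrees


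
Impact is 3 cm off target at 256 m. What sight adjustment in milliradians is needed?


1 mrad subtends 1 cm per 10 m of range, so adj = error_cm / (dist_m / 10) = 3 / (256/10) = 0.1172 mrad

0.1172 mrad


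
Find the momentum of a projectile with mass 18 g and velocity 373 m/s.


p = m*v = 0.018*373 = 6.714 kg·m/s

6.714 kg·m/s


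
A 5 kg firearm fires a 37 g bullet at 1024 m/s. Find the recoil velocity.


v_recoil = m_p * v_p / m_gun = 0.037 * 1024 / 5 = 7.578 m/s

7.578 m/s


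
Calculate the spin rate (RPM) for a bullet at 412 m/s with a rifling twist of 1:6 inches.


twist_m = 6*0.0254 = 0.1524 m
spin = v/twist = 412/0.1524 = 2703.412 rev/s
RPM = spin*60 = 2703.412*60 ≈ 162205 RPM

162205 RPM


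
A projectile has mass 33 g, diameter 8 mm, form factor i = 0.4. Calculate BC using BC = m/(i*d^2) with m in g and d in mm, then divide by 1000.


BC = m/(i*d^2*1000) = 33/(0.4 * 8^2 * 1000) = 0.001289

0.001289


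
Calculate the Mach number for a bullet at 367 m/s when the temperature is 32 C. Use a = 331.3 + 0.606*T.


a = 331.3 + 0.606*(32) = 350.692 m/s
M = v/a = 367/350.692 = 1.047

1.047


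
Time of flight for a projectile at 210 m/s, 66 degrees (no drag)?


T = 2*v0*sin(theta)/g = 2*210*sin(66°)/9.81 = 39.11 s

39.11 s


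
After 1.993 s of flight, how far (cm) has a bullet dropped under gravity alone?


drop = 0.5*g*t^2 = 0.5*9.81*1.993^2 = 19.4829 m ≈ 1948 cm

1948 cm


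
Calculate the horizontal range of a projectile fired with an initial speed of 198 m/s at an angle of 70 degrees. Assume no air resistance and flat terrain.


R = v0^2 * sin(2*theta) / g = 198^2 * sin(2*70°) / 9.81 = 2569 m

2569 m


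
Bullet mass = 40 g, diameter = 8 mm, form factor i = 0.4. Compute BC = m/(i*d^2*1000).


BC = m/(i*d^2*1000) = 40/(0.4 * 8^2 * 1000) = 0.001563

0.001563


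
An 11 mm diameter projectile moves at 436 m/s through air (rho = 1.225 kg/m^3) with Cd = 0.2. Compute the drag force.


A = pi*(d/2)^2 = pi*(11/2000)^2 = 9.50332e-05 m^2
Fd = 0.5*Cd*rho*A*v^2 = 0.5*0.2*1.225*9.50332e-05*436^2 = 2.213 N

2.213 N


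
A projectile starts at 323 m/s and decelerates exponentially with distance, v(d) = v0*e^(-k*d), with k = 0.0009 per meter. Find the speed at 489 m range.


v = v0*exp(-k*d) = 323*exp(-0.0009*489) = 208 m/s

208 m/s


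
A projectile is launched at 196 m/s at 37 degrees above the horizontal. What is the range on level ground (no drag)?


R = v0^2 * sin(2*theta) / g = 196^2 * sin(2*37°) / 9.81 = 3764 m

3764 m


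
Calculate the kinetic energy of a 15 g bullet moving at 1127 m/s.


E = 0.5*m*v^2 = 0.5*0.015*1127^2 = 9526 J

9526 J


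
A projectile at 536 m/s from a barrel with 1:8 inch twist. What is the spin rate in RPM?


twist_m = 8*0.0254 = 0.2032 m
spin = v/twist = 536/0.2032 = 2637.795 rev/s
RPM = spin*60 = 2637.795*60 ≈ 158268 RPM

158268 RPM


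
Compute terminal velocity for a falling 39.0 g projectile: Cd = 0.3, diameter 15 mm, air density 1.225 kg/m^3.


A = pi*(d/2)^2 = pi*(15/2000)^2 = 1.76715e-04 m^2
vt = sqrt(2mg/(Cd*rho*A)) = sqrt(2*0.039*9.81/(0.3 * 1.225 * 1.76715e-04)) = 108.5 m/s

108.5 m/s


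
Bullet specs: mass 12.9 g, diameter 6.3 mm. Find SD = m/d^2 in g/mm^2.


SD = m/d^2 = 12.9/6.3^2 = 0.325 g/mm^2

0.325 g/mm^2


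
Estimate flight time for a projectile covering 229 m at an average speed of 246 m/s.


t = d/v = 229/246 = 0.9309 s

0.9309 s


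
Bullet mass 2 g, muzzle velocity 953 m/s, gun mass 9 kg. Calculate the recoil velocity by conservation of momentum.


v_recoil = m_p * v_p / m_gun = 0.002 * 953 / 9 = 0.2118 m/s

0.2118 m/s


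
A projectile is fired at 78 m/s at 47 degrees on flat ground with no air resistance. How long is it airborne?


T = 2*v0*sin(theta)/g = 2*78*sin(47°)/9.81 = 11.63 s

11.63 s


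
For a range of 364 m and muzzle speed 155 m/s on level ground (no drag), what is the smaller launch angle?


sin(2*theta) = R*g/v0^2 = 364*9.81/155^2 = 0.14863, theta = arcsin(0.14863)/2 = 4.274°

4.274 degrees


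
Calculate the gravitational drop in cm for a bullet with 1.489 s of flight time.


drop = 0.5*g*t^2 = 0.5*9.81*1.489^2 = 10.875 m ≈ 1087 cm

1087 cm


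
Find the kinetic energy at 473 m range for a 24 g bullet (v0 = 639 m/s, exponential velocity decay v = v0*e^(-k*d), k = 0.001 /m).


v = v0*exp(-k*d) = 639*exp(-0.001*473) = 398.18 m/s
E = 0.5*m*v^2 = 0.5*0.024*398.18^2 = 1903 J

1903 J


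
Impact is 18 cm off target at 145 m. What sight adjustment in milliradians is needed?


1 mrad subtends 1 cm per 10 m of range, so adj = error_cm / (dist_m / 10) = 18 / (145/10) = 1.241 mrad

1.241 mrad


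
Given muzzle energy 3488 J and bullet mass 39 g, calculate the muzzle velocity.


v = sqrt(2*E/m) = sqrt(2*3488/0.039) = 422.9 m/s

422.9 m/s


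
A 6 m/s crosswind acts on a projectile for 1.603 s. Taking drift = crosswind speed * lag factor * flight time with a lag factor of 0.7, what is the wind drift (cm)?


drift = v_wind * lag * t = 6 * 0.7 * 1.603 = 6.7326 m ≈ 673.3 cm

673.3 cm


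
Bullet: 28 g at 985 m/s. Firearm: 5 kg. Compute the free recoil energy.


v_r = m_p*v_p/m_gun = 0.028*985/5 = 5.516 m/s, E_r = 0.5*m_gun*v_r^2 = 0.5*5*5.516^2 = 76.07 J

76.07 J


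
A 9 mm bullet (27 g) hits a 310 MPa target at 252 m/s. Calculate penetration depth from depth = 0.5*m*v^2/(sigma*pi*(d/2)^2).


A = pi*(d/2)^2 = pi*(9/2)^2 = 63.6173 mm^2
E = 0.5*m*v^2 = 0.5*0.027*252^2 = 857.304 J
depth = E/(sigma*A) = 857.304 J / (310 MPa * 63.6173 mm^2) = 857.304/(310 * 63.6173) m = 0.0434709 m ≈ 43.47 mm

43.47 mm


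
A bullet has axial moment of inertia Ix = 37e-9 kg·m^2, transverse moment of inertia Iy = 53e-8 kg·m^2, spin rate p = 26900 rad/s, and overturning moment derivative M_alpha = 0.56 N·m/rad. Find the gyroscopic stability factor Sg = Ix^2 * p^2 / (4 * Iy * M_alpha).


Sg = Ix^2 * p^2 / (4 * Iy * M_alpha) = (37e-9)^2 * 26900^2 / (4 * 53e-8 * 0.56) = 0.8344

0.8344


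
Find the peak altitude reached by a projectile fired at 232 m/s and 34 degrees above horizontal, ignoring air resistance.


H = (v0*sin(theta))^2 / (2g) = (232*sin(34°))^2 / (2*9.81) = 857.8 m

857.8 m


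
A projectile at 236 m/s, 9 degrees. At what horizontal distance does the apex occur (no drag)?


R = v0^2*sin(2*theta)/g = 236^2*sin(2*9°)/9.81 = 1754.44 m
apex_dist = R/2 = 1754.44/2 = 877.2 m

877.2 m


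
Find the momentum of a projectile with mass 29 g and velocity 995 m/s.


p = m*v = 0.029*995 = 28.86 kg·m/s

28.86 kg·m/s


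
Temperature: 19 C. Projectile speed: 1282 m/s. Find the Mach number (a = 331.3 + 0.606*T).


a = 331.3 + 0.606*(19) = 342.814 m/s
M = v/a = 1282/342.814 = 3.74

3.74


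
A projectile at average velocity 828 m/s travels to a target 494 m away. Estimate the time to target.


t = d/v = 494/828 = 0.5966 s

0.5966 s


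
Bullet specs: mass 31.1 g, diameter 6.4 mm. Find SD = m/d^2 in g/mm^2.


SD = m/d^2 = 31.1/6.4^2 = 0.7593 g/mm^2

0.7593 g/mm^2


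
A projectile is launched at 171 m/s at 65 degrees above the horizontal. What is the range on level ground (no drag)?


R = v0^2 * sin(2*theta) / g = 171^2 * sin(2*65°) / 9.81 = 2283 m

2283 m


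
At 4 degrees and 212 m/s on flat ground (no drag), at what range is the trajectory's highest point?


R = v0^2*sin(2*theta)/g = 212^2*sin(2*4°)/9.81 = 637.614 m
apex_dist = R/2 = 637.614/2 = 318.8 m

318.8 m


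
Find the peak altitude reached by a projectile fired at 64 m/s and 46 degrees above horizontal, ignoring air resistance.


H = (v0*sin(theta))^2 / (2g) = (64*sin(46°))^2 / (2*9.81) = 108 m

108 m


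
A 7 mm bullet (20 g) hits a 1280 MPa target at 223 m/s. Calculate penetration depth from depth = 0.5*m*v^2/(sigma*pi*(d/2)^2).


A = pi*(d/2)^2 = pi*(7/2)^2 = 38.4845 mm^2
E = 0.5*m*v^2 = 0.5*0.02*223^2 = 497.29 J
depth = E/(sigma*A) = 497.29 J / (1280 MPa * 38.4845 mm^2) = 497.29/(1280 * 38.4845) m = 0.0100952 m ≈ 10.1 mm

10.1 mm


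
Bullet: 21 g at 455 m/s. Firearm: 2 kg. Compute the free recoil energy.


v_r = m_p*v_p/m_gun = 0.021*455/2 = 4.7775 m/s, E_r = 0.5*m_gun*v_r^2 = 0.5*2*4.7775^2 = 22.82 J

22.82 J


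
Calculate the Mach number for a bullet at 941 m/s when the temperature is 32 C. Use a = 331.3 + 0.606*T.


a = 331.3 + 0.606*(32) = 350.692 m/s
M = v/a = 941/350.692 = 2.683

2.683


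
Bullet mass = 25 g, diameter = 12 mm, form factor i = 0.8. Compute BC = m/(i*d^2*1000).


BC = m/(i*d^2*1000) = 25/(0.8 * 12^2 * 1000) = 0.000217

0.000217


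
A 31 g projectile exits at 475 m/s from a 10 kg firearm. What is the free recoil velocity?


v_recoil = m_p * v_p / m_gun = 0.031 * 475 / 10 = 1.472 m/s

1.472 m/s


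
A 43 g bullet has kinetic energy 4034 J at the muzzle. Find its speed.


v = sqrt(2*E/m) = sqrt(2*4034/0.043) = 433.2 m/s

433.2 m/s


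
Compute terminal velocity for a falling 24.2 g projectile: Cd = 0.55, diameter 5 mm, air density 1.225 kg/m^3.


A = pi*(d/2)^2 = pi*(5/2000)^2 = 1.96350e-05 m^2
vt = sqrt(2mg/(Cd*rho*A)) = sqrt(2*0.0242*9.81/(0.55 * 1.225 * 1.96350e-05)) = 189.4 m/s

189.4 m/s


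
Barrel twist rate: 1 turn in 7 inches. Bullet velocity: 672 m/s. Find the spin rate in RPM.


twist_m = 7*0.0254 = 0.1778 m
spin = v/twist = 672/0.1778 = 3779.528 rev/s
RPM = spin*60 = 3779.528*60 ≈ 226772 RPM

226772 RPM


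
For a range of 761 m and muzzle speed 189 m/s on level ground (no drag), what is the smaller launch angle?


sin(2*theta) = R*g/v0^2 = 761*9.81/189^2 = 0.208992, theta = arcsin(0.208992)/2 = 6.032°

6.032 degrees


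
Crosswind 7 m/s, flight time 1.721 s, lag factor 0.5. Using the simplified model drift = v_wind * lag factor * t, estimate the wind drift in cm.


drift = v_wind * lag * t = 7 * 0.5 * 1.721 = 6.0235 m ≈ 602.4 cm

602.4 cm


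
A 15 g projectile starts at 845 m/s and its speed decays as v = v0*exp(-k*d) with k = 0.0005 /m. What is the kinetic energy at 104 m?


v = v0*exp(-k*d) = 845*exp(-0.0005*104) = 802.183 m/s
E = 0.5*m*v^2 = 0.5*0.015*802.183^2 = 4826 J

4826 J


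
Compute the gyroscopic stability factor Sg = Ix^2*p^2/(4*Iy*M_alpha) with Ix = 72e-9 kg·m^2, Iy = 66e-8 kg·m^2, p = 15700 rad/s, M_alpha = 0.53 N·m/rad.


Sg = Ix^2 * p^2 / (4 * Iy * M_alpha) = (72e-9)^2 * 15700^2 / (4 * 66e-8 * 0.53) = 0.9132

0.9132


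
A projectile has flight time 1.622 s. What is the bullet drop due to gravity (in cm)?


drop = 0.5*g*t^2 = 0.5*9.81*1.622^2 = 12.9045 m ≈ 1290 cm

1290 cm


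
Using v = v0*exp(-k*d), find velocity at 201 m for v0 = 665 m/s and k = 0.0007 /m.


v = v0*exp(-k*d) = 665*exp(-0.0007*201) = 577.7 m/s

577.7 m/s


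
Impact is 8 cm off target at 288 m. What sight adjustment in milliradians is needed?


1 mrad subtends 1 cm per 10 m of range, so adj = error_cm / (dist_m / 10) = 8 / (288/10) = 0.2778 mrad

0.2778 mrad


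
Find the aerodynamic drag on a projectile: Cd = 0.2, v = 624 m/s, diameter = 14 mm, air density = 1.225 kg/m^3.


A = pi*(d/2)^2 = pi*(14/2000)^2 = 1.53938e-04 m^2
Fd = 0.5*Cd*rho*A*v^2 = 0.5*0.2*1.225*1.53938e-04*624^2 = 7.343 N

7.343 N


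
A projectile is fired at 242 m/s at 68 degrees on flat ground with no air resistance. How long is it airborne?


T = 2*v0*sin(theta)/g = 2*242*sin(68°)/9.81 = 45.74 s

45.74 s


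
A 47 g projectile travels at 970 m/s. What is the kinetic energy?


E = 0.5*m*v^2 = 0.5*0.047*970^2 = 22111 J

22111 J


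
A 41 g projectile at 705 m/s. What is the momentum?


p = m*v = 0.041*705 = 28.91 kg·m/s

28.91 kg·m/s


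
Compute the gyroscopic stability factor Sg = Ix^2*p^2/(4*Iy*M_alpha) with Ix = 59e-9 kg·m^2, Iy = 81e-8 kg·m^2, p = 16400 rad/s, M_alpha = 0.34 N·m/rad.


Sg = Ix^2 * p^2 / (4 * Iy * M_alpha) = (59e-9)^2 * 16400^2 / (4 * 81e-8 * 0.34) = 0.8499

0.8499


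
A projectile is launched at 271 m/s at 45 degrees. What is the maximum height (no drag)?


H = (v0*sin(theta))^2 / (2g) = (271*sin(45°))^2 / (2*9.81) = 1872 m

1872 m


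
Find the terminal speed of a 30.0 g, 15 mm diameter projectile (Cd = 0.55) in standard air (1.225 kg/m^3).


A = pi*(d/2)^2 = pi*(15/2000)^2 = 1.76715e-04 m^2
vt = sqrt(2mg/(Cd*rho*A)) = sqrt(2*0.03*9.81/(0.55 * 1.225 * 1.76715e-04)) = 70.31 m/s

70.31 m/s


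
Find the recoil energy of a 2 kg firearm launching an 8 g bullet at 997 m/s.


v_r = m_p*v_p/m_gun = 0.008*997/2 = 3.988 m/s, E_r = 0.5*m_gun*v_r^2 = 0.5*2*3.988^2 = 15.9 J

15.9 J


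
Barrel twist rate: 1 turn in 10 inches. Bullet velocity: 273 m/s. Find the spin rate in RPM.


twist_m = 10*0.0254 = 0.254 m
spin = v/twist = 273/0.254 = 1074.803 rev/s
RPM = spin*60 = 1074.803*60 ≈ 64488 RPM

64488 RPM


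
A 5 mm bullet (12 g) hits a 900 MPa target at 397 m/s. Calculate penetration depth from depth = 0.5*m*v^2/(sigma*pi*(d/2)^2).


A = pi*(d/2)^2 = pi*(5/2)^2 = 19.635 mm^2
E = 0.5*m*v^2 = 0.5*0.012*397^2 = 945.654 J
depth = E/(sigma*A) = 945.654 J / (900 MPa * 19.635 mm^2) = 945.654/(900 * 19.635) m = 0.0535131 m ≈ 53.51 mm

53.51 mm


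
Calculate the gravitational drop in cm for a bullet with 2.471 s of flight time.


drop = 0.5*g*t^2 = 0.5*9.81*2.471^2 = 29.9492 m ≈ 2995 cm

2995 cm


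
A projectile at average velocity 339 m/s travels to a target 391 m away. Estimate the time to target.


t = d/v = 391/339 = 1.153 s

1.153 s


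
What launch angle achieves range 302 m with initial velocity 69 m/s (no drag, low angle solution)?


sin(2*theta) = R*g/v0^2 = 302*9.81/69^2 = 0.622268, theta = arcsin(0.622268)/2 = 19.24°

19.24 degrees


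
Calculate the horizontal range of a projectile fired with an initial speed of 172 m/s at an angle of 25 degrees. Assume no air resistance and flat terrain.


R = v0^2 * sin(2*theta) / g = 172^2 * sin(2*25°) / 9.81 = 2310 m

2310 m


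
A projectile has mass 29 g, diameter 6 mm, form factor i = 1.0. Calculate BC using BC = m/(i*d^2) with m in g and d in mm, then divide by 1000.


BC = m/(i*d^2*1000) = 29/(1.0 * 6^2 * 1000) = 0.0008056

0.0008056


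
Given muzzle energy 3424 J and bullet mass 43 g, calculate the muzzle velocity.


v = sqrt(2*E/m) = sqrt(2*3424/0.043) = 399.1 m/s

399.1 m/s


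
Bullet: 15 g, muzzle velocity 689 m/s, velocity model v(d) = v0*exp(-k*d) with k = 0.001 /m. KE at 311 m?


v = v0*exp(-k*d) = 689*exp(-0.001*311) = 504.84 m/s
E = 0.5*m*v^2 = 0.5*0.015*504.84^2 = 1911 J

1911 J


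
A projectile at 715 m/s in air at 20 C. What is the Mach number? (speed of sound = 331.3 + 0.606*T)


a = 331.3 + 0.606*(20) = 343.42 m/s
M = v/a = 715/343.42 = 2.082

2.082


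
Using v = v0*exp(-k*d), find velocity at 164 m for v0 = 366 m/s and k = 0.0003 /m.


v = v0*exp(-k*d) = 366*exp(-0.0003*164) = 348.4 m/s

348.4 m/s


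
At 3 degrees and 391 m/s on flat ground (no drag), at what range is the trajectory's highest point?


R = v0^2*sin(2*theta)/g = 391^2*sin(2*3°)/9.81 = 1628.99 m
apex_dist = R/2 = 1628.99/2 = 814.5 m

814.5 m


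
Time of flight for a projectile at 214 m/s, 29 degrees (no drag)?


T = 2*v0*sin(theta)/g = 2*214*sin(29°)/9.81 = 21.15 s

21.15 s


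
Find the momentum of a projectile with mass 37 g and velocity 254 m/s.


p = m*v = 0.037*254 = 9.398 kg·m/s

9.398 kg·m/s


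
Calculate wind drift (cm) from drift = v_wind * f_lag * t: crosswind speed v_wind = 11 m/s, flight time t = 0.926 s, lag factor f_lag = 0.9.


drift = v_wind * lag * t = 11 * 0.9 * 0.926 = 9.1674 m ≈ 916.7 cm

916.7 cm


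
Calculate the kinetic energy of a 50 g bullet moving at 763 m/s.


E = 0.5*m*v^2 = 0.5*0.05*763^2 = 14554 J

14554 J


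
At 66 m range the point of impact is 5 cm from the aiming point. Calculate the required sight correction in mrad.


1 mrad subtends 1 cm per 10 m of range, so adj = error_cm / (dist_m / 10) = 5 / (66/10) = 0.7576 mrad

0.7576 mrad


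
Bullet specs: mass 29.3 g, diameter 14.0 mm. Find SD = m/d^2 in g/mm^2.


SD = m/d^2 = 29.3/14.0^2 = 0.1495 g/mm^2

0.1495 g/mm^2


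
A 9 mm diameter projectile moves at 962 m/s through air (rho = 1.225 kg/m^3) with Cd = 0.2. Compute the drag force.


A = pi*(d/2)^2 = pi*(9/2000)^2 = 6.36173e-05 m^2
Fd = 0.5*Cd*rho*A*v^2 = 0.5*0.2*1.225*6.36173e-05*962^2 = 7.212 N

7.212 N


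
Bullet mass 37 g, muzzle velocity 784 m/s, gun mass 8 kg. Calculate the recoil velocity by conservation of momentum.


v_recoil = m_p * v_p / m_gun = 0.037 * 784 / 8 = 3.626 m/s

3.626 m/s


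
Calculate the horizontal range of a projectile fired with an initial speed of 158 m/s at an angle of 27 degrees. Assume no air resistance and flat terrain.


R = v0^2 * sin(2*theta) / g = 158^2 * sin(2*27°) / 9.81 = 2059 m

2059 m


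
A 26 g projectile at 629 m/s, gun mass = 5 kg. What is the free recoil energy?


v_r = m_p*v_p/m_gun = 0.026*629/5 = 3.2708 m/s, E_r = 0.5*m_gun*v_r^2 = 0.5*5*3.2708^2 = 26.75 J

26.75 J


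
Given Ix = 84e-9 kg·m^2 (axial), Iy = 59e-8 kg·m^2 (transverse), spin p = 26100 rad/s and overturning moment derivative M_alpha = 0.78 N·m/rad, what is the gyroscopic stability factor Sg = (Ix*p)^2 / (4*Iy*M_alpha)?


Sg = Ix^2 * p^2 / (4 * Iy * M_alpha) = (84e-9)^2 * 26100^2 / (4 * 59e-8 * 0.78) = 2.611

2.611


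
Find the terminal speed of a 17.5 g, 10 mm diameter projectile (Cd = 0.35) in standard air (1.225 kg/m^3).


A = pi*(d/2)^2 = pi*(10/2000)^2 = 7.85398e-05 m^2
vt = sqrt(2mg/(Cd*rho*A)) = sqrt(2*0.0175*9.81/(0.35 * 1.225 * 7.85398e-05)) = 101 m/s

101 m/s


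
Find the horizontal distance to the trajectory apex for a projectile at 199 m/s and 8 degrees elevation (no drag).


R = v0^2*sin(2*theta)/g = 199^2*sin(2*8°)/9.81 = 1112.69 m
apex_dist = R/2 = 1112.69/2 = 556.3 m

556.3 m


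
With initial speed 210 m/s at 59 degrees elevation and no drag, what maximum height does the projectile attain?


H = (v0*sin(theta))^2 / (2g) = (210*sin(59°))^2 / (2*9.81) = 1651 m

1651 m


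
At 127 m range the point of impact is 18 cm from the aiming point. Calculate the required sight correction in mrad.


1 mrad subtends 1 cm per 10 m of range, so adj = error_cm / (dist_m / 10) = 18 / (127/10) = 1.417 mrad

1.417 mrad


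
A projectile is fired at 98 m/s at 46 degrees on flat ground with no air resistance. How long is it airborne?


T = 2*v0*sin(theta)/g = 2*98*sin(46°)/9.81 = 14.37 s

14.37 s


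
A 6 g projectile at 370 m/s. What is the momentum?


p = m*v = 0.006*370 = 2.22 kg·m/s

2.22 kg·m/s


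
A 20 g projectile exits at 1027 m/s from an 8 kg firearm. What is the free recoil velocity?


v_recoil = m_p * v_p / m_gun = 0.02 * 1027 / 8 = 2.567 m/s

2.567 m/s


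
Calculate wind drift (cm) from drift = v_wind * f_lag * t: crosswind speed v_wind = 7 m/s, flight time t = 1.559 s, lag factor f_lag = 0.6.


drift = v_wind * lag * t = 7 * 0.6 * 1.559 = 6.5478 m ≈ 654.8 cm

654.8 cm


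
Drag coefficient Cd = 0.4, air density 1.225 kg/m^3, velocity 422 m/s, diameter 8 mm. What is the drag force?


A = pi*(d/2)^2 = pi*(8/2000)^2 = 5.02655e-05 m^2
Fd = 0.5*Cd*rho*A*v^2 = 0.5*0.4*1.225*5.02655e-05*422^2 = 2.193 N

2.193 N


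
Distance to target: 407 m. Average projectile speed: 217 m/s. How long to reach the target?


t = d/v = 407/217 = 1.876 s

1.876 s


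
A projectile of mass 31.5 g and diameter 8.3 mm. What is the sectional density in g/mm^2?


SD = m/d^2 = 31.5/8.3^2 = 0.4573 g/mm^2

0.4573 g/mm^2


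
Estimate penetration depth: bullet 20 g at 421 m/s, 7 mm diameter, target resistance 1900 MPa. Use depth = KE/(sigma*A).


A = pi*(d/2)^2 = pi*(7/2)^2 = 38.4845 mm^2
E = 0.5*m*v^2 = 0.5*0.02*421^2 = 1772.41 J
depth = E/(sigma*A) = 1772.41 J / (1900 MPa * 38.4845 mm^2) = 1772.41/(1900 * 38.4845) m = 0.0242396 m ≈ 24.24 mm

24.24 mm


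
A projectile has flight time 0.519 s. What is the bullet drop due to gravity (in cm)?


drop = 0.5*g*t^2 = 0.5*9.81*0.519^2 = 1.32122 m ≈ 132.1 cm

132.1 cm
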